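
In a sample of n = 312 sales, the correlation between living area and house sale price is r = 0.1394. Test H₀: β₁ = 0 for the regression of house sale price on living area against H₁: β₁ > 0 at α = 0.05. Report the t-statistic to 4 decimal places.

t = 2.4786

t = r·√(n − 2)/√(1 − r²) = 0.1394·√310/√0.980568 = 2.4786.
df = n − 2 = 310.
One-sided p ≈ 0.0069, which is < 0.05, so reject H₀.
There is evidence of a linear association between living area and house sale price.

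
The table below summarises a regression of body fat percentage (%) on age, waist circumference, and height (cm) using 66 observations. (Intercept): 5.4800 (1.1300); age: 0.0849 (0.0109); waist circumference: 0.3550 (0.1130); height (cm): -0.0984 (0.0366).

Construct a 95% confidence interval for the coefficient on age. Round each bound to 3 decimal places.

Read off: b = 0.0849, SE = 0.0109 for age.
df = n − k − 1 = 66 − 3 − 1 = 62.
t* = t_{0.025, 62} = 1.998972.
Margin = t* × SE = 1.998972 × 0.0109 = 0.02179.
CI: 0.0849 ± 0.02179 → (0.063, 0.107).

(0.063, 0.107)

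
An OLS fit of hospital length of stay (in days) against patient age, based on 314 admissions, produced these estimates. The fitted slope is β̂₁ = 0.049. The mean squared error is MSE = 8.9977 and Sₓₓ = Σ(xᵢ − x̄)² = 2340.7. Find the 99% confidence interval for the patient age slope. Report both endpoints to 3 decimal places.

SE(β̂₁) = √(MSE/Sₓₓ) = √(8.9977/2340.7) = 0.0620002.
df = n − 2 = 312.
t* = t_{0.005, 312} = 2.591679.
Margin = t* × SE = 2.591679 × 0.0620002 = 0.16068.
CI: 0.049 ± 0.16068 → (-0.112, 0.210).
With 99% confidence, each one-unit increase in patient age is associated with a change of between -0.112 and 0.210 days in hospital length of stay.

(-0.112, 0.210)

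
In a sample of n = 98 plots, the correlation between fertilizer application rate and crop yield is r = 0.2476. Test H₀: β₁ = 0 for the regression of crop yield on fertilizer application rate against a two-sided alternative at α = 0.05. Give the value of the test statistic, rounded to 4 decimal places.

t = r·√(n − 2)/√(1 − r²) = 0.2476·√96/√0.938694 = 2.5039.
df = n − 2 = 96.
Two-sided p ≈ 0.0140, which is < 0.05, so reject H₀.
There is evidence of a linear association between fertilizer application rate and crop yield.

t = 2.5039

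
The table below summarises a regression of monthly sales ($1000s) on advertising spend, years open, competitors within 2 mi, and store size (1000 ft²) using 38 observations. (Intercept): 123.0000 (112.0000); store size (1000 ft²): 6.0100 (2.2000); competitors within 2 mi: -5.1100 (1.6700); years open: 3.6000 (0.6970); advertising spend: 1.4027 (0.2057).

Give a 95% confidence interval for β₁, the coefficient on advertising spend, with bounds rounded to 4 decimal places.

Read off: b = 1.4027, SE = 0.2057 for advertising spend.
df = n − k − 1 = 38 − 4 − 1 = 33.
t* = t_{0.025, 33} = 2.034515.
Margin = t* × SE = 2.034515 × 0.2057 = 0.418500.
CI: 1.4027 ± 0.418500 → (0.9842, 1.8212).

(0.9842, 1.8212)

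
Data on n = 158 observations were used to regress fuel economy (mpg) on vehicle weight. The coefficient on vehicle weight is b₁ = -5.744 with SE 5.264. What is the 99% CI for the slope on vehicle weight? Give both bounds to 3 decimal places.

(-19.471, 7.983)

df = n − 2 = 158 − 2 = 156.
t* = t_{0.005, 156} = 2.607712.
Margin = t* × SE = 2.607712 × 5.264 = 13.72700.
CI: -5.744 ± 13.72700 → (-19.471, 7.983).
With 99% confidence, each one-unit increase in vehicle weight is associated with a change of between -19.471 and 7.983 mpg in fuel economy.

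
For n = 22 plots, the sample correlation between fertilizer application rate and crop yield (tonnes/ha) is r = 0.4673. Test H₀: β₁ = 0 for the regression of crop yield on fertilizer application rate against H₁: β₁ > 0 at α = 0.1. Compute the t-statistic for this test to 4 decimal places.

t = r·√(n − 2)/√(1 − r²) = 0.4673·√20/√0.781631 = 2.3638.
df = n − 2 = 20.
One-sided p ≈ 0.0142, which is < 0.1, so reject H₀.
There is evidence of a linear association between fertilizer application rate and crop yield.

t = 2.3638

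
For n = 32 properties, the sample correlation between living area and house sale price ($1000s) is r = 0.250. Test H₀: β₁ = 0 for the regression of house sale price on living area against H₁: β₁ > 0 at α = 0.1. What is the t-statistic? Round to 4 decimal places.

t = 1.4142

t = r·√(n − 2)/√(1 − r²) = 0.250·√30/√0.9375 = 1.4142.
df = n − 2 = 30.
One-sided p ≈ 0.0838, which is < 0.1, so reject H₀.
There is evidence of a linear association between living area and house sale price.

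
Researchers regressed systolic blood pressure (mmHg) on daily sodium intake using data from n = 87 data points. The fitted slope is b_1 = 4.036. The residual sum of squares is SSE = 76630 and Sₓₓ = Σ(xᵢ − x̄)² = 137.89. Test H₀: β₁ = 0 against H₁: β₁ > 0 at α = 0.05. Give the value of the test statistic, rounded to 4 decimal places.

t = 1.5784

MSE = SSE/(n − 2) = 76630/85 = 901.529.
SE(b_1) = √(MSE/Sₓₓ) = √(901.529/137.89) = 2.55696.
t = 4.036 / 2.55696 = 1.5784.
df = n − 2 = 85.
One-sided p ≈ 0.0591, which is ≥ 0.05, so fail to reject H₀.
The data do not give significant evidence that the true slope on daily sodium intake is positive.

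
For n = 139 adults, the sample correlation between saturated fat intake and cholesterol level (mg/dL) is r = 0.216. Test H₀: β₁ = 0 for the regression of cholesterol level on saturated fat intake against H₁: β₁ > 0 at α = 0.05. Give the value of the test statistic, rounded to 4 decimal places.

t = 2.5893

t = r·√(n − 2)/√(1 − r²) = 0.216·√137/√0.953344 = 2.5893.
df = n − 2 = 137.
One-sided p ≈ 0.0053, which is < 0.05, so reject H₀.
There is evidence of a linear association between saturated fat intake and cholesterol level.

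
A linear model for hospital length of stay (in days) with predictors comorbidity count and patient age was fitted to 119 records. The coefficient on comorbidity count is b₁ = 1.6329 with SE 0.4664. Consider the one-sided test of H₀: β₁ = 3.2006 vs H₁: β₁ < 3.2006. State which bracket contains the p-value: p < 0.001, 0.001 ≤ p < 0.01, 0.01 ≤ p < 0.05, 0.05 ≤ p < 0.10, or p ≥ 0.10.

t = (1.6329 − 3.2006) / 0.4664 = -3.361.
df = n − k − 1 = 119 − 2 − 1 = 116.
One-sided p = P(T_{116} < t) ≈ 0.0005.
So p < 0.001.

p < 0.001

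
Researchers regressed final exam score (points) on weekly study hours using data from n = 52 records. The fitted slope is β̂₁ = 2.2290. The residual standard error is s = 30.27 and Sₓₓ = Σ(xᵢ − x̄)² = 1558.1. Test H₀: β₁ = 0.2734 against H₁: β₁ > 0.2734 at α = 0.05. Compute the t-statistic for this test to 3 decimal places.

SE(β̂₁) = s/√Sₓₓ = 30.27/√1558.1 = 0.766858.
t = (2.2290 − 0.2734) / 0.766858 = 2.550.
df = n − 2 = 50.
One-sided p ≈ 0.0069, which is < 0.05, so reject H₀.
There is evidence that the true slope on weekly study hours exceeds 0.2734 points per unit.

t = 2.550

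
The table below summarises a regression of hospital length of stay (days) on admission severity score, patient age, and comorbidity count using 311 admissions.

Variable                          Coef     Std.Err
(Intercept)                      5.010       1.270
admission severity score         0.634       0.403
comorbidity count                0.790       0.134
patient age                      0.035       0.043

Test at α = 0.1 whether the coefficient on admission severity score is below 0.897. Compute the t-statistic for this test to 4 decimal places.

t = -0.6526

Read off: b = 0.634, SE = 0.403 for admission severity score.
H₀: β₁ = 0.897 vs H₁: β₁ < 0.897.
t = (0.634 − 0.897) / 0.403 = -0.6526.
df = n − k − 1 = 311 − 3 − 1 = 307.
One-sided p ≈ 0.2572, which is ≥ 0.1, so fail to reject H₀.
The data do not give significant evidence that the true slope on admission severity score is below 0.897 days per unit, holding the other predictors fixed.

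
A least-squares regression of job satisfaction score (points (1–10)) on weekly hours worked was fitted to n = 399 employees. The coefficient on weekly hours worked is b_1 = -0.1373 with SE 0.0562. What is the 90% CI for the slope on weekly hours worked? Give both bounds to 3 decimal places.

df = n − 2 = 399 − 2 = 397.
t* = t_{0.05, 397} = 1.648701.
Margin = t* × SE = 1.648701 × 0.0562 = 0.09266.
CI: -0.1373 ± 0.09266 → (-0.230, -0.045).
With 90% confidence, each one-unit increase in weekly hours worked is associated with a change of between -0.230 and -0.045 points (1–10) in job satisfaction score.

(-0.230, -0.045)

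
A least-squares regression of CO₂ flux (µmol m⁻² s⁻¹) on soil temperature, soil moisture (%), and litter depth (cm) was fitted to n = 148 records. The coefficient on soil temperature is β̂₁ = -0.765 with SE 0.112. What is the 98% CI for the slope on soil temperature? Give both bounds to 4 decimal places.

df = n − k − 1 = 148 − 3 − 1 = 144.
t* = t_{0.01, 144} = 2.352522.
Margin = t* × SE = 2.352522 × 0.112 = 0.263483.
CI: -0.765 ± 0.263483 → (-1.0285, -0.5015).
With 98% confidence, each one-unit increase in soil temperature is associated with a change of between -1.0285 and -0.5015 µmol m⁻² s⁻¹ in CO₂ flux, holding the other predictors fixed.

(-1.0285, -0.5015)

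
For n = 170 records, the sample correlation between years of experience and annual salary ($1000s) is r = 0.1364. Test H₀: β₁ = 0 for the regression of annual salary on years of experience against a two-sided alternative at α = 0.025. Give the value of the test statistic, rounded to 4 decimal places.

t = 1.7846

t = r·√(n − 2)/√(1 − r²) = 0.1364·√168/√0.981395 = 1.7846.
df = n − 2 = 168.
Two-sided p ≈ 0.0761, which is ≥ 0.025, so fail to reject H₀.
The data do not give significant evidence of a linear association between years of experience and annual salary.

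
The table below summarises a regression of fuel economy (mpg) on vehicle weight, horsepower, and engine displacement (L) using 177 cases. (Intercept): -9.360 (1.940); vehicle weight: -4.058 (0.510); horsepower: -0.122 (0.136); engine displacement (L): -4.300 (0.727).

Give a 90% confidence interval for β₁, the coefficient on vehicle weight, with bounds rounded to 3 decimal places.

Read off: b = -4.058, SE = 0.510 for vehicle weight.
df = n − k − 1 = 177 − 3 − 1 = 173.
t* = t_{0.05, 173} = 1.653709.
Margin = t* × SE = 1.653709 × 0.510 = 0.84339.
CI: -4.058 ± 0.84339 → (-4.901, -3.215).

(-4.901, -3.215)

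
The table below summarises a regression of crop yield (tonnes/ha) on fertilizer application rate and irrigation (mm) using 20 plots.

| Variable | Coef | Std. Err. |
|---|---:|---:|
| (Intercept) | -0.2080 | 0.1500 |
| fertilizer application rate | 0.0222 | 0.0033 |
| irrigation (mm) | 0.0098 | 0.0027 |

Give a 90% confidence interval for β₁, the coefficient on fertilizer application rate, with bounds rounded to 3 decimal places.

(0.016, 0.028)

Read off: b = 0.0222, SE = 0.0033 for fertilizer application rate.
df = n − k − 1 = 20 − 2 − 1 = 17.
t* = t_{0.05, 17} = 1.739607.
Margin = t* × SE = 1.739607 × 0.0033 = 0.00574.
CI: 0.0222 ± 0.00574 → (0.016, 0.028).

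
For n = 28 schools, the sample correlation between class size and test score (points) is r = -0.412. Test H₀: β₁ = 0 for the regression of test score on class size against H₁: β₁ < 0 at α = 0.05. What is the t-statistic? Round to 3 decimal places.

t = r·√(n − 2)/√(1 − r²) = -0.412·√26/√0.830256 = -2.306.
df = n − 2 = 26.
One-sided p ≈ 0.0147, which is < 0.05, so reject H₀.
There is evidence of a linear association between class size and test score.

t = -2.306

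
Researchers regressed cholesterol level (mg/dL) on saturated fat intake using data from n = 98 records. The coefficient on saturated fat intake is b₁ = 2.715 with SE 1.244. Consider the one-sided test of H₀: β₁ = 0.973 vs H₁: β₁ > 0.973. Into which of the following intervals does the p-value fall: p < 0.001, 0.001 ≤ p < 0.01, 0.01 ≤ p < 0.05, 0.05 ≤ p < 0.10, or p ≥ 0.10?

t = (2.715 − 0.973) / 1.244 = 1.400.
df = n − 2 = 98 − 2 = 96.
One-sided p = P(T_{96} > t) ≈ 0.0823.
So 0.05 ≤ p < 0.10.

0.05 ≤ p < 0.10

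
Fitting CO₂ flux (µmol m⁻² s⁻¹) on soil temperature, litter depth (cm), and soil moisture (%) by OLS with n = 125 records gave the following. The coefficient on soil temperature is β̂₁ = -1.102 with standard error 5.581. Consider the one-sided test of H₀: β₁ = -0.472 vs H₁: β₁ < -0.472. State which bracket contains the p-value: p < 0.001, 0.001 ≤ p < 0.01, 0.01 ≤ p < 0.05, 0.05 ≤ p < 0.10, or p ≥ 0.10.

t = (-1.102 − (-0.472)) / 5.581 = -0.113.
df = n − k − 1 = 125 − 3 − 1 = 121.
One-sided p = P(T_{121} < t) ≈ 0.4552.
So p ≥ 0.10.

p ≥ 0.10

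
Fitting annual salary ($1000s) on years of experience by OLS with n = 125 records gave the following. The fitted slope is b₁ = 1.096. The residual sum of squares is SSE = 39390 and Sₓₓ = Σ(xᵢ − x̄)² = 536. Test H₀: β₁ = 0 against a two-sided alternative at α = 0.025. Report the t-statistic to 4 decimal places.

MSE = SSE/(n − 2) = 39390/123 = 320.244.
SE(b₁) = √(MSE/Sₓₓ) = √(320.244/536) = 0.772962.
t = 1.096 / 0.772962 = 1.4179.
df = n − 2 = 123.
Two-sided p ≈ 0.1587, which is ≥ 0.025, so fail to reject H₀.
The data do not give significant evidence of an association between years of experience and annual salary.

t = 1.4179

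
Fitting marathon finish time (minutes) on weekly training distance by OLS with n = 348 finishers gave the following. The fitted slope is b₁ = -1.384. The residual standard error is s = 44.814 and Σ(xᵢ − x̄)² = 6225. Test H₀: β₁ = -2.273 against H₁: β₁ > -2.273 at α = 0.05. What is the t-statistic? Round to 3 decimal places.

SE(b₁) = s/√Sₓₓ = 44.814/√6225 = 0.567994.
t = (-1.384 − (-2.273)) / 0.567994 = 1.565.
df = n − 2 = 346.
One-sided p ≈ 0.0592, which is ≥ 0.05, so fail to reject H₀.
The data do not give significant evidence that the true slope on weekly training distance exceeds -2.273 minutes per unit.

t = 1.565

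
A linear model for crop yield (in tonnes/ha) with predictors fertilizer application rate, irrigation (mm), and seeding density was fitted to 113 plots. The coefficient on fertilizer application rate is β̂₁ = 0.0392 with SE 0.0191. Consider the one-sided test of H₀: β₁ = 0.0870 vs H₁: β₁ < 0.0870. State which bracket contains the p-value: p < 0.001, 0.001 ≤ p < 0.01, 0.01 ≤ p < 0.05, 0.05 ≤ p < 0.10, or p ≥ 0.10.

t = (0.0392 − 0.0870) / 0.0191 = -2.503.
df = n − k − 1 = 113 − 3 − 1 = 109.
One-sided p = P(T_{109} < t) ≈ 0.0069.
So 0.001 ≤ p < 0.01.

0.001 ≤ p < 0.01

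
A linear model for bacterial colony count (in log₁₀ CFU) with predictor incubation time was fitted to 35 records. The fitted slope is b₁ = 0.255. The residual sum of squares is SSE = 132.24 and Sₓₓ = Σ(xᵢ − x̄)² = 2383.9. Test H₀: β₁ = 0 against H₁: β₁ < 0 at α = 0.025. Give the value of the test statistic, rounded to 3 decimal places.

t = 6.220

MSE = SSE/(n − 2) = 132.24/33 = 4.00727.
SE(b₁) = √(MSE/Sₓₓ) = √(4.00727/2383.9) = 0.0409997.
t = 0.255 / 0.0409997 = 6.220.
df = n − 2 = 33.
One-sided p ≈ 1.0000, which is ≥ 0.025, so fail to reject H₀.
The data do not give significant evidence that the true slope on incubation time is negative.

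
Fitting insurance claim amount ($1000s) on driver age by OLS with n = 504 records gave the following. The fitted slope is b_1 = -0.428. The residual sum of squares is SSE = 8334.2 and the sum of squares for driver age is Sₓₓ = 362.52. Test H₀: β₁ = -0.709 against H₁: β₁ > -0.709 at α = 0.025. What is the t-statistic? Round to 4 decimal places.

t = 1.3131

MSE = SSE/(n − 2) = 8334.2/502 = 16.602.
SE(b_1) = √(MSE/Sₓₓ) = √(16.602/362.52) = 0.214.
t = (-0.428 − (-0.709)) / 0.214 = 1.3131.
df = n − 2 = 502.
One-sided p ≈ 0.0949, which is ≥ 0.025, so fail to reject H₀.
The data do not give significant evidence that the true slope on driver age exceeds -0.709 $1000s per unit.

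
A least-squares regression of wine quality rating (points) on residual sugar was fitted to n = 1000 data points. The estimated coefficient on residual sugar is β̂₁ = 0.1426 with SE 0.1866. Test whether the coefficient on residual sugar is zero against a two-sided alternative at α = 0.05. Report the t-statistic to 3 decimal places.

H₀: β₁ = 0 vs H₁: β₁ ≠ 0.
t = (β̂₁ − β₁⁰)/SE = 0.1426 / 0.1866 = 0.764.
df = n − 2 = 1000 − 2 = 998.
Two-sided p ≈ 0.4449, which is ≥ 0.05, so fail to reject H₀.
The data do not give significant evidence of an association between residual sugar and wine quality rating.

t = 0.764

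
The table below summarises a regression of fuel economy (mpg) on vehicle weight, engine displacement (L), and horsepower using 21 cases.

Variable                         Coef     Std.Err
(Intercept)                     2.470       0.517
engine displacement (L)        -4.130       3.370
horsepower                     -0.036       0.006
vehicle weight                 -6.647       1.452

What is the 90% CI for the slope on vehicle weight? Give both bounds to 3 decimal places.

(-9.173, -4.121)

Read off: b = -6.647, SE = 1.452 for vehicle weight.
df = n − k − 1 = 21 − 3 − 1 = 17.
t* = t_{0.05, 17} = 1.739607.
Margin = t* × SE = 1.739607 × 1.452 = 2.52591.
CI: -6.647 ± 2.52591 → (-9.173, -4.121).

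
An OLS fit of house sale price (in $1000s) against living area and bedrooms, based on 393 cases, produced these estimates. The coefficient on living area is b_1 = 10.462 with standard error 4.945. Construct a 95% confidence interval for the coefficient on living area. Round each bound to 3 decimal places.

df = n − k − 1 = 393 − 2 − 1 = 390.
t* = t_{0.025, 390} = 1.966065.
Margin = t* × SE = 1.966065 × 4.945 = 9.72219.
CI: 10.462 ± 9.72219 → (0.740, 20.184).
With 95% confidence, each one-unit increase in living area is associated with a change of between 0.740 and 20.184 $1000s in house sale price, holding the other predictors fixed.

(0.740, 20.184)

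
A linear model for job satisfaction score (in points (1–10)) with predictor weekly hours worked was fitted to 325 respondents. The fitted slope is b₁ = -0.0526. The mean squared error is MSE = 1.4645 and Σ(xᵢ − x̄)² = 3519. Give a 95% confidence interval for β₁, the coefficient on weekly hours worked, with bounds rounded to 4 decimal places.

(-0.0927, -0.0125)

SE(b₁) = √(MSE/Sₓₓ) = √(1.4645/3519) = 0.0204002.
df = n − 2 = 323.
t* = t_{0.025, 323} = 1.967336.
Margin = t* × SE = 1.967336 × 0.0204002 = 0.040134.
CI: -0.0526 ± 0.040134 → (-0.0927, -0.0125).
With 95% confidence, each one-unit increase in weekly hours worked is associated with a change of between -0.0927 and -0.0125 points (1–10) in job satisfaction score.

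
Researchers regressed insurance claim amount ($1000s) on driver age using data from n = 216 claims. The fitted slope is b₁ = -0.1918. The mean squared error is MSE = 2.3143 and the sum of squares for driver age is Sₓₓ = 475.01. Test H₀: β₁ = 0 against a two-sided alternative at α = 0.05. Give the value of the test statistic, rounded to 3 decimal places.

SE(b₁) = √(MSE/Sₓₓ) = √(2.3143/475.01) = 0.0698005.
t = -0.1918 / 0.0698005 = -2.748.
df = n − 2 = 214.
Two-sided p ≈ 0.0065, which is < 0.05, so reject H₀.
There is evidence that driver age is associated with insurance claim amount.

t = -2.748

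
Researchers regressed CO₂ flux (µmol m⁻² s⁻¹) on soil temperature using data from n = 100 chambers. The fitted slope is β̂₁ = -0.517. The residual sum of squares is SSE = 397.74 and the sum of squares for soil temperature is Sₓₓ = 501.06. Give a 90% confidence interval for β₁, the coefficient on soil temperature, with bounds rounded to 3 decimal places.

(-0.666, -0.368)

MSE = SSE/(n − 2) = 397.74/98 = 4.05857.
SE(β̂₁) = √(MSE/Sₓₓ) = √(4.05857/501.06) = 0.0899998.
df = n − 2 = 98.
t* = t_{0.05, 98} = 1.660551.
Margin = t* × SE = 1.660551 × 0.0899998 = 0.14945.
CI: -0.517 ± 0.14945 → (-0.666, -0.368).
With 90% confidence, each one-unit increase in soil temperature is associated with a change of between -0.666 and -0.368 µmol m⁻² s⁻¹ in CO₂ flux.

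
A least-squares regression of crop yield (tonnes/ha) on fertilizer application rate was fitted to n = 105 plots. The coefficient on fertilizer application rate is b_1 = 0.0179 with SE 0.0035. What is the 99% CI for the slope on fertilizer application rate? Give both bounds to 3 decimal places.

df = n − 2 = 105 − 2 = 103.
t* = t_{0.005, 103} = 2.624407.
Margin = t* × SE = 2.624407 × 0.0035 = 0.00919.
CI: 0.0179 ± 0.00919 → (0.009, 0.027).
With 99% confidence, each one-unit increase in fertilizer application rate is associated with a change of between 0.009 and 0.027 tonnes/ha in crop yield.

(0.009, 0.027)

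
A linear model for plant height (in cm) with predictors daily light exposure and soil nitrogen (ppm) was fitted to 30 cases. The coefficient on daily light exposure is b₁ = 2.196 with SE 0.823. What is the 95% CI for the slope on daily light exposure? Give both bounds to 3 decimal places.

(0.507, 3.885)

df = n − k − 1 = 30 − 2 − 1 = 27.
t* = t_{0.025, 27} = 2.051831.
Margin = t* × SE = 2.051831 × 0.823 = 1.68866.
CI: 2.196 ± 1.68866 → (0.507, 3.885).
With 95% confidence, each one-unit increase in daily light exposure is associated with a change of between 0.507 and 3.885 cm in plant height, holding the other predictors fixed.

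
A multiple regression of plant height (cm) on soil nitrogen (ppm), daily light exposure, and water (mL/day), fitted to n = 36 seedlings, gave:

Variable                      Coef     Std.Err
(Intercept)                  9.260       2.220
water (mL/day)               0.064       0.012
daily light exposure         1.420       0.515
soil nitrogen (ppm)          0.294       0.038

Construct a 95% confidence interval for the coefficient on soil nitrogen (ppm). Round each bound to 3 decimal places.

Read off: b = 0.294, SE = 0.038 for soil nitrogen (ppm).
df = n − k − 1 = 36 − 3 − 1 = 32.
t* = t_{0.025, 32} = 2.036933.
Margin = t* × SE = 2.036933 × 0.038 = 0.07740.
CI: 0.294 ± 0.07740 → (0.217, 0.371).

(0.217, 0.371)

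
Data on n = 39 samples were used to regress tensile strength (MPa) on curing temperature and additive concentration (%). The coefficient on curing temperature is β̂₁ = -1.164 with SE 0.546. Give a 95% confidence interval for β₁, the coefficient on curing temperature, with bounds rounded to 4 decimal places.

(-2.2713, -0.0567)

df = n − k − 1 = 39 − 2 − 1 = 36.
t* = t_{0.025, 36} = 2.028094.
Margin = t* × SE = 2.028094 × 0.546 = 1.107339.
CI: -1.164 ± 1.107339 → (-2.2713, -0.0567).
With 95% confidence, each one-unit increase in curing temperature is associated with a change of between -2.2713 and -0.0567 MPa in tensile strength, holding the other predictors fixed.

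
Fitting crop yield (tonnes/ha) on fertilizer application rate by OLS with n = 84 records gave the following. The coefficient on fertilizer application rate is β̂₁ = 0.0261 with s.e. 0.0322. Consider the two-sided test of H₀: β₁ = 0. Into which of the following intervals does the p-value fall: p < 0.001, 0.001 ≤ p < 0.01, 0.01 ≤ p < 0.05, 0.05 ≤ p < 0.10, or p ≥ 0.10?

p ≥ 0.10

t = 0.0261 / 0.0322 = 0.811.
df = n − 2 = 84 − 2 = 82.
Two-sided p = 2·P(T_{82} > |t|) ≈ 0.4200.
So p ≥ 0.10.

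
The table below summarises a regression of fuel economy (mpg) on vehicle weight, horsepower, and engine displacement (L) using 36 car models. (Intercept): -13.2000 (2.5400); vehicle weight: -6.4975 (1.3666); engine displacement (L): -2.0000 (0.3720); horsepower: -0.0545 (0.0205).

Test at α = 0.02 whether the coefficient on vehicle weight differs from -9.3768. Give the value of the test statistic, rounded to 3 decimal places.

t = 2.107

Read off: b = -6.4975, SE = 1.3666 for vehicle weight.
H₀: β₁ = -9.3768 vs H₁: β₁ ≠ -9.3768.
t = (-6.4975 − (-9.3768)) / 1.3666 = 2.107.
df = n − k − 1 = 36 − 3 − 1 = 32.
Two-sided p ≈ 0.0431, which is ≥ 0.02, so fail to reject H₀.
The data are consistent with a true slope of -9.3768 mpg per unit of vehicle weight, holding the other predictors fixed.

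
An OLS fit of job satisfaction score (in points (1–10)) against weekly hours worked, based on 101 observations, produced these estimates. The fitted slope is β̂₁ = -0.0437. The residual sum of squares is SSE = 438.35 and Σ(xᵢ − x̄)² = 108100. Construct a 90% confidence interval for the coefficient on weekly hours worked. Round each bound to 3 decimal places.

MSE = SSE/(n − 2) = 438.35/99 = 4.42778.
SE(β̂₁) = √(MSE/Sₓₓ) = √(4.42778/108100) = 0.0064.
df = n − 2 = 99.
t* = t_{0.05, 99} = 1.660391.
Margin = t* × SE = 1.660391 × 0.0064 = 0.01063.
CI: -0.0437 ± 0.01063 → (-0.054, -0.033).
With 90% confidence, each one-unit increase in weekly hours worked is associated with a change of between -0.054 and -0.033 points (1–10) in job satisfaction score.

(-0.054, -0.033)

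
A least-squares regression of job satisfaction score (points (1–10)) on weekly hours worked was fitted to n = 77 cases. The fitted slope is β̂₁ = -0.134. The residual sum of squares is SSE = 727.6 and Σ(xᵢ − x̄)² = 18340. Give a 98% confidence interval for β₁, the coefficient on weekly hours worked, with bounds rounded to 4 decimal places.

(-0.1887, -0.0793)

MSE = SSE/(n − 2) = 727.6/75 = 9.70133.
SE(β̂₁) = √(MSE/Sₓₓ) = √(9.70133/18340) = 0.0229994.
df = n − 2 = 75.
t* = t_{0.01, 75} = 2.377102.
Margin = t* × SE = 2.377102 × 0.0229994 = 0.054672.
CI: -0.134 ± 0.054672 → (-0.1887, -0.0793).
With 98% confidence, each one-unit increase in weekly hours worked is associated with a change of between -0.1887 and -0.0793 points (1–10) in job satisfaction score.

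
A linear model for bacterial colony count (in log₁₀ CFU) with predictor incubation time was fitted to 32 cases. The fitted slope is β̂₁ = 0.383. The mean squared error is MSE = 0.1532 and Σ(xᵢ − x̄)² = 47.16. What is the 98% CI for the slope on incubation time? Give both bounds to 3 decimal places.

SE(β̂₁) = √(MSE/Sₓₓ) = √(0.1532/47.16) = 0.0569958.
df = n − 2 = 30.
t* = t_{0.01, 30} = 2.457262.
Margin = t* × SE = 2.457262 × 0.0569958 = 0.14005.
CI: 0.383 ± 0.14005 → (0.243, 0.523).
With 98% confidence, each one-unit increase in incubation time is associated with a change of between 0.243 and 0.523 log₁₀ CFU in bacterial colony count.

(0.243, 0.523)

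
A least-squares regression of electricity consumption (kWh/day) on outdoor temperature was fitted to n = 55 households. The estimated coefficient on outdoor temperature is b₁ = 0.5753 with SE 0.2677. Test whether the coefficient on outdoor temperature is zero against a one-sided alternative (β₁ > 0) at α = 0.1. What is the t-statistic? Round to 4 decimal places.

H₀: β₁ = 0 vs H₁: β₁ > 0.
t = (b₁ − β₁⁰)/SE = 0.5753 / 0.2677 = 2.1490.
df = n − 2 = 55 − 2 = 53.
One-sided p ≈ 0.0181, which is < 0.1, so reject H₀.
There is evidence that the true slope on outdoor temperature is positive.

t = 2.1490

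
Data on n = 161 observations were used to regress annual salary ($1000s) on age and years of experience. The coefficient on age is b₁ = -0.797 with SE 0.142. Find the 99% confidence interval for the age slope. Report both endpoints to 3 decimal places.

(-1.167, -0.427)

df = n − k − 1 = 161 − 2 − 1 = 158.
t* = t_{0.005, 158} = 2.607304.
Margin = t* × SE = 2.607304 × 0.142 = 0.37024.
CI: -0.797 ± 0.37024 → (-1.167, -0.427).
With 99% confidence, each one-unit increase in age is associated with a change of between -1.167 and -0.427 $1000s in annual salary, holding the other predictors fixed.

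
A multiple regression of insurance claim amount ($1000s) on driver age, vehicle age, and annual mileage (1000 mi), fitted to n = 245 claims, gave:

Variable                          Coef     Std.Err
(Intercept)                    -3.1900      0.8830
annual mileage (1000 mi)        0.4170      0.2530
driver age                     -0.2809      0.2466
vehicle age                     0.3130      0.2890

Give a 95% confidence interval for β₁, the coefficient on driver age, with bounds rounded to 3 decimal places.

Read off: b = -0.2809, SE = 0.2466 for driver age.
df = n − k − 1 = 245 − 3 − 1 = 241.
t* = t_{0.025, 241} = 1.969856.
Margin = t* × SE = 1.969856 × 0.2466 = 0.48577.
CI: -0.2809 ± 0.48577 → (-0.767, 0.205).

(-0.767, 0.205)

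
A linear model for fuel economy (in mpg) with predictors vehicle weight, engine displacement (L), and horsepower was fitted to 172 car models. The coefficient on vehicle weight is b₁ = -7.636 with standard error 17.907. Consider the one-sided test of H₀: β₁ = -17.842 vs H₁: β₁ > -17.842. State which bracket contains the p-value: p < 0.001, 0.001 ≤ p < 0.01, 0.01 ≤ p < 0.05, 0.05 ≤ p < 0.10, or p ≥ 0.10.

t = (-7.636 − (-17.842)) / 17.907 = 0.570.
df = n − k − 1 = 172 − 3 − 1 = 168.
One-sided p = P(T_{168} > t) ≈ 0.2847.
So p ≥ 0.10.

p ≥ 0.10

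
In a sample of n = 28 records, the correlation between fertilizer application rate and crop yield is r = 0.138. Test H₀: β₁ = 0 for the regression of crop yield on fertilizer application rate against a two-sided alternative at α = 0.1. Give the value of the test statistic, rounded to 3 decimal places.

t = r·√(n − 2)/√(1 − r²) = 0.138·√26/√0.980956 = 0.710.
df = n − 2 = 26.
Two-sided p ≈ 0.4837, which is ≥ 0.1, so fail to reject H₀.
The data do not give significant evidence of a linear association between fertilizer application rate and crop yield.

t = 0.710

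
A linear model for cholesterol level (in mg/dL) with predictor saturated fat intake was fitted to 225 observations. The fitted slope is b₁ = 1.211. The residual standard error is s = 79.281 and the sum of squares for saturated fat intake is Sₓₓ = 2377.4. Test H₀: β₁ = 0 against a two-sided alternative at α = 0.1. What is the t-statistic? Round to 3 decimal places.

t = 0.745

SE(b₁) = s/√Sₓₓ = 79.281/√2377.4 = 1.62599.
t = 1.211 / 1.62599 = 0.745.
df = n − 2 = 223.
Two-sided p ≈ 0.4572, which is ≥ 0.1, so fail to reject H₀.
The data do not give significant evidence of an association between saturated fat intake and cholesterol level.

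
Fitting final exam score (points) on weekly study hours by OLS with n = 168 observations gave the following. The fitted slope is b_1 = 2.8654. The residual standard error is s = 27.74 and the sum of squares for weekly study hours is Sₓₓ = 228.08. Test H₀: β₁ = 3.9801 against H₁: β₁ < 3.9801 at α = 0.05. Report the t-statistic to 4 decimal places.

t = -0.6069

SE(b_1) = s/√Sₓₓ = 27.74/√228.08 = 1.8368.
t = (2.8654 − 3.9801) / 1.8368 = -0.6069.
df = n − 2 = 166.
One-sided p ≈ 0.2724, which is ≥ 0.05, so fail to reject H₀.
The data do not give significant evidence that the true slope on weekly study hours is below 3.9801 points per unit.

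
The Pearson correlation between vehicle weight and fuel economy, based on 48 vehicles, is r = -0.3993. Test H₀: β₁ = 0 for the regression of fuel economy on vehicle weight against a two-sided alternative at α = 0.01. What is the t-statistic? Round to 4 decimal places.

t = -2.9539

t = r·√(n − 2)/√(1 − r²) = -0.3993·√46/√0.84056 = -2.9539.
df = n − 2 = 46.
Two-sided p ≈ 0.0049, which is < 0.01, so reject H₀.
There is evidence of a linear association between vehicle weight and fuel economy.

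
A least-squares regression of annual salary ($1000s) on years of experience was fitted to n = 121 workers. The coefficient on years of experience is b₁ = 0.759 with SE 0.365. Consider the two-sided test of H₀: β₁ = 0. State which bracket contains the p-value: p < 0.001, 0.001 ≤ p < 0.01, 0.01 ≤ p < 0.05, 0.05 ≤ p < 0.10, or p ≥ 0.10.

t = 0.759 / 0.365 = 2.079.
df = n − 2 = 121 − 2 = 119.
Two-sided p = 2·P(T_{119} > |t|) ≈ 0.0397.
So 0.01 ≤ p < 0.05.

0.01 ≤ p < 0.05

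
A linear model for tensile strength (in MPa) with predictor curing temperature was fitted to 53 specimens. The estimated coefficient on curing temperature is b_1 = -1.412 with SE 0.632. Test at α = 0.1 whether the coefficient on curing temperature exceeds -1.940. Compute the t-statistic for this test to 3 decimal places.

t = 0.835

H₀: β₁ = -1.940 vs H₁: β₁ > -1.940.
t = (b_1 − β₁⁰)/SE = (-1.412 − (-1.940)) / 0.632 = 0.835.
df = n − 2 = 53 − 2 = 51.
One-sided p ≈ 0.2037, which is ≥ 0.1, so fail to reject H₀.
The data do not give significant evidence that the true slope on curing temperature exceeds -1.940 MPa per unit.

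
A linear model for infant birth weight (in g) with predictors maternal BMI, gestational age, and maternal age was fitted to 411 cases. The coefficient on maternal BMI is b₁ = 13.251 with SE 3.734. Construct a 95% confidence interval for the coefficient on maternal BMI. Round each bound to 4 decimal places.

df = n − k − 1 = 411 − 3 − 1 = 407.
t* = t_{0.025, 407} = 1.96581.
Margin = t* × SE = 1.96581 × 3.734 = 7.340334.
CI: 13.251 ± 7.340334 → (5.9107, 20.5913).
With 95% confidence, each one-unit increase in maternal BMI is associated with a change of between 5.9107 and 20.5913 g in infant birth weight, holding the other predictors fixed.

(5.9107, 20.5913)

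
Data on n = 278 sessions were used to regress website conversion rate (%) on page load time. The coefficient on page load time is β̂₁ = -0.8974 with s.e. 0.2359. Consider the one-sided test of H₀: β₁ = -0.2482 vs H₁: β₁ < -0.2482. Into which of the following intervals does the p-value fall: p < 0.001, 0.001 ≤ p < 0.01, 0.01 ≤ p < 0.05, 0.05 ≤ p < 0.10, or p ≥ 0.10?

0.001 ≤ p < 0.01

t = (-0.8974 − (-0.2482)) / 0.2359 = -2.752.
df = n − 2 = 278 − 2 = 276.
One-sided p = P(T_{276} < t) ≈ 0.0032.
So 0.001 ≤ p < 0.01.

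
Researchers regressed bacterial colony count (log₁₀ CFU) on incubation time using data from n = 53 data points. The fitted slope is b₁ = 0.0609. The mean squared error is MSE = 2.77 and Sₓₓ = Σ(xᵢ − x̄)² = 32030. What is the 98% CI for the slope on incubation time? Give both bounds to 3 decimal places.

SE(b₁) = √(MSE/Sₓₓ) = √(2.77/32030) = 0.00929954.
df = n − 2 = 51.
t* = t_{0.01, 51} = 2.401718.
Margin = t* × SE = 2.401718 × 0.00929954 = 0.02233.
CI: 0.0609 ± 0.02233 → (0.039, 0.083).
With 98% confidence, each one-unit increase in incubation time is associated with a change of between 0.039 and 0.083 log₁₀ CFU in bacterial colony count.

(0.039, 0.083)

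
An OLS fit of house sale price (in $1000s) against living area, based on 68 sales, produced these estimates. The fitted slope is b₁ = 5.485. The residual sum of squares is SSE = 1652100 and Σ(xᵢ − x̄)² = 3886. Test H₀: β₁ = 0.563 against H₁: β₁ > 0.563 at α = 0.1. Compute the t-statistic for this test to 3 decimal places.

t = 1.939

MSE = SSE/(n − 2) = 1652100/66 = 25031.8.
SE(b₁) = √(MSE/Sₓₓ) = √(25031.8/3886) = 2.53802.
t = (5.485 − 0.563) / 2.53802 = 1.939.
df = n − 2 = 66.
One-sided p ≈ 0.0284, which is < 0.1, so reject H₀.
There is evidence that the true slope on living area exceeds 0.563 $1000s per unit.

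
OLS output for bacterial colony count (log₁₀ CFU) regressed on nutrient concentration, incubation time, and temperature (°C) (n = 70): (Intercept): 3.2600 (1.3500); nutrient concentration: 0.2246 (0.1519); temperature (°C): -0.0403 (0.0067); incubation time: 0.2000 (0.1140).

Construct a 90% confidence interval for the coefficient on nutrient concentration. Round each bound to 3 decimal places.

Read off: b = 0.2246, SE = 0.1519 for nutrient concentration.
df = n − k − 1 = 70 − 3 − 1 = 66.
t* = t_{0.05, 66} = 1.668271.
Margin = t* × SE = 1.668271 × 0.1519 = 0.25341.
CI: 0.2246 ± 0.25341 → (-0.029, 0.478).

(-0.029, 0.478)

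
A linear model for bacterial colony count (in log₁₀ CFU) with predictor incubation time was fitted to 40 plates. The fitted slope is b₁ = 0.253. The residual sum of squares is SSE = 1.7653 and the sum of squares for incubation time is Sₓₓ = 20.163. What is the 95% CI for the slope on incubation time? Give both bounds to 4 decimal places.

MSE = SSE/(n − 2) = 1.7653/38 = 0.0464553.
SE(b₁) = √(MSE/Sₓₓ) = √(0.0464553/20.163) = 0.0479999.
df = n − 2 = 38.
t* = t_{0.025, 38} = 2.024394.
Margin = t* × SE = 2.024394 × 0.0479999 = 0.097171.
CI: 0.253 ± 0.097171 → (0.1558, 0.3502).
With 95% confidence, each one-unit increase in incubation time is associated with a change of between 0.1558 and 0.3502 log₁₀ CFU in bacterial colony count.

(0.1558, 0.3502)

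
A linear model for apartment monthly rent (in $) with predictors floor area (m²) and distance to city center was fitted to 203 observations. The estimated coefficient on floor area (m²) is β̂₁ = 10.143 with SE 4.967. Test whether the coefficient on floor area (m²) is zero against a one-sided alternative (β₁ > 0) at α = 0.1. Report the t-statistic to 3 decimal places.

t = 2.042

H₀: β₁ = 0 vs H₁: β₁ > 0.
t = (β̂₁ − β₁⁰)/SE = 10.143 / 4.967 = 2.042.
df = n − k − 1 = 203 − 2 − 1 = 200.
One-sided p ≈ 0.0212, which is < 0.1, so reject H₀.
There is evidence that the true slope on floor area (m²) is positive, holding the other predictors fixed.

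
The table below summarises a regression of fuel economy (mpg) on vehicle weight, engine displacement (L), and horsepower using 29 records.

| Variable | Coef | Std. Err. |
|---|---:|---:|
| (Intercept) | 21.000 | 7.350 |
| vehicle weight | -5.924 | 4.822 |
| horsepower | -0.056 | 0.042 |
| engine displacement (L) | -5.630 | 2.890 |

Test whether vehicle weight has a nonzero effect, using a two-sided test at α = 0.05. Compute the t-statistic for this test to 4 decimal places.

Read off: b = -5.924, SE = 4.822 for vehicle weight.
H₀: β₁ = 0 vs H₁: β₁ ≠ 0.
t = -5.924 / 4.822 = -1.2285.
df = n − k − 1 = 29 − 3 − 1 = 25.
Two-sided p ≈ 0.2307, which is ≥ 0.05, so fail to reject H₀.
The data do not give significant evidence of an association between vehicle weight and fuel economy, after adjusting for the other predictors.

t = -1.2285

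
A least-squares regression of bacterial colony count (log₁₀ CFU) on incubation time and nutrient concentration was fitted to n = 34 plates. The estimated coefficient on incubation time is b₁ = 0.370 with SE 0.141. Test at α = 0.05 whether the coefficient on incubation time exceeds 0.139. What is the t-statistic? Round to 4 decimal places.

t = 1.6383

H₀: β₁ = 0.139 vs H₁: β₁ > 0.139.
t = (b₁ − β₁⁰)/SE = (0.370 − 0.139) / 0.141 = 1.6383.
df = n − k − 1 = 34 − 2 − 1 = 31.
One-sided p ≈ 0.0557, which is ≥ 0.05, so fail to reject H₀.
The data do not give significant evidence that the true slope on incubation time exceeds 0.139 log₁₀ CFU per unit, holding the other predictors fixed.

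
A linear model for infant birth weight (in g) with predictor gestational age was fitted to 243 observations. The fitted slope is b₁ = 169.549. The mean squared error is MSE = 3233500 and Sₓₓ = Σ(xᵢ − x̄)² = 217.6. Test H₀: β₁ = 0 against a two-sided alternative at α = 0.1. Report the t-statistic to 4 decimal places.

SE(b₁) = √(MSE/Sₓₓ) = √(3.2335e+06/217.6) = 121.901.
t = 169.549 / 121.901 = 1.3909.
df = n − 2 = 241.
Two-sided p ≈ 0.1655, which is ≥ 0.1, so fail to reject H₀.
The data do not give significant evidence of an association between gestational age and infant birth weight.

t = 1.3909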